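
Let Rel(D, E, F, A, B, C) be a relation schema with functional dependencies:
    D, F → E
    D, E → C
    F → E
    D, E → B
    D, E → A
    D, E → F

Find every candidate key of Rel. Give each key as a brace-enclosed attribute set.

{D, E}, {D, F}

Attributes never on any right-hand side: {D} — every candidate key must contain it.
{D, E}⁺ = {A, B, C, D, E, F} — all of the relation — so {D, E} is a candidate key.
{D, F}⁺ = {A, B, C, D, E, F} — all of the relation — so {D, F} is a candidate key.
These are minimal and exhaustive — every other superkey contains one of them.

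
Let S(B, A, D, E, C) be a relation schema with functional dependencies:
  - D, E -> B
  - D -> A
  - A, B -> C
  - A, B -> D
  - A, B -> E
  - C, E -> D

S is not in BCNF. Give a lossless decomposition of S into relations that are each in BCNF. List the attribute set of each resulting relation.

{A, D}; {B, C, D, E}

Candidate keys of the original relation: {A, B}, {B, D}, {C, E}, {D, E}.
In {A, B, C, D, E}, {D} is not a superkey ({D}⁺ restricted to this set is {A, D}), so split on D -> A into {A, D} and {B, C, D, E}.
{A, D} has no BCNF violation.
{B, C, D, E} has no BCNF violation.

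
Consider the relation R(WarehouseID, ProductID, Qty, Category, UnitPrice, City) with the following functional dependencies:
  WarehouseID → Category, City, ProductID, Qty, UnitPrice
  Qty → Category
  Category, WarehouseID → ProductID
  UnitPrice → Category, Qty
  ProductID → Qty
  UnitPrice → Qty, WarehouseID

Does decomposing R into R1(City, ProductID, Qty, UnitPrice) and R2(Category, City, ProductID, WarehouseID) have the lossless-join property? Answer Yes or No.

No

The shared attributes are {City, ProductID} and {City, ProductID}⁺ = {Category, City, ProductID, Qty}.
The closure covers neither R1 nor R2 entirely; the join is not lossless.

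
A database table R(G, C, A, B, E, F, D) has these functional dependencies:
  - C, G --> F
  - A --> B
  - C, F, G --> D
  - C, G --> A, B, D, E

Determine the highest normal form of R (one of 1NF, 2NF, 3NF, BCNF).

2NF

Candidate key: {C, G}. Prime attributes: {C, G}.
A --> B breaks BCNF: {A}⁺ = {A, B}, so {A} is not a superkey.
A --> B has non-prime {B} on the right and a non-superkey on the left, so 3NF fails.
No non-prime attribute depends on a proper subset of any candidate key, so 2NF holds.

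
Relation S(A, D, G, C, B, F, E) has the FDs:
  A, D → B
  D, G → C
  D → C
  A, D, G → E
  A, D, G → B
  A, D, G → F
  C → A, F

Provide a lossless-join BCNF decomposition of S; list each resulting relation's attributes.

{A, C, F}; {A, D}; {B, C, D}; {D, E, G}

Candidate key of the original relation: {D, G}.
Within {A, B, C, D, E, F, G}: {A, D}⁺ ∩ {A, B, C, D, E, F, G} = {A, B, C, D, F}, not the whole set, so A, D → B, C, F violates BCNF; decompose into {A, B, C, D, F} and {A, D, E, G}.
Within {A, B, C, D, F}: {C}⁺ ∩ {A, B, C, D, F} = {A, C, F}, not the whole set, so C → A, F violates BCNF; decompose into {A, C, F} and {B, C, D}.
{A, C, F} has no BCNF violation.
{B, C, D} has no BCNF violation.
Within {A, D, E, G}: {D}⁺ ∩ {A, D, E, G} = {A, D}, not the whole set, so D → A violates BCNF; decompose into {A, D} and {D, E, G}.
{A, D} has no BCNF violation.
{D, E, G} has no BCNF violation.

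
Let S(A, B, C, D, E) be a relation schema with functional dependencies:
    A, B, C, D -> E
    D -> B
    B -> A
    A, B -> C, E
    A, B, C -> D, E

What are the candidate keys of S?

{B}, {D}

{B}⁺ = {A, B, C, D, E}, which is every attribute, so {B} is a candidate key.
{D}⁺ = {A, B, C, D, E}, which is every attribute, so {D} is a candidate key.
No proper subset of any of these is a key, and no other minimal superkey exists.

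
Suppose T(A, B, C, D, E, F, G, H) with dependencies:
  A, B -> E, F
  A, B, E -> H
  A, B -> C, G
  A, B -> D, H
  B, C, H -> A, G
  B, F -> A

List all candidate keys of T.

Attributes never on any right-hand side: {B} — every candidate key must contain it.
{A, B} is a candidate key since {A, B}⁺ = {A, B, C, D, E, F, G, H} covers every attribute.
{B, F} is a candidate key since {B, F}⁺ = {A, B, C, D, E, F, G, H} covers every attribute.
{B, C, H} is a candidate key since {B, C, H}⁺ = {A, B, C, D, E, F, G, H} covers every attribute.
No proper subset of any of these is a key, and no other minimal superkey exists.

{A, B}, {B, C, H}, {B, F}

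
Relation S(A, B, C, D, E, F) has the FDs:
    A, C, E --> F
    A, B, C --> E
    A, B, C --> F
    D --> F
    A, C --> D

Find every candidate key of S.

No FD produces {A, B, C}, so they must be in every candidate key.
{A, B, C}⁺ = {A, B, C, D, E, F}, which is every attribute, so {A, B, C} is a candidate key.
No smaller or unrelated set reaches every attribute, so there are no other keys.

{A, B, C}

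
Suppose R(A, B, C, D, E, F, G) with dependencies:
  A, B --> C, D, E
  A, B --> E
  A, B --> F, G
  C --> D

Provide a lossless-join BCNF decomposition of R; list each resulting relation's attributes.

Candidate key of the original relation: {A, B}.
Within {A, B, C, D, E, F, G}: {C}⁺ ∩ {A, B, C, D, E, F, G} = {C, D}, not the whole set, so C --> D violates BCNF; decompose into {C, D} and {A, B, C, E, F, G}.
{C, D}: every determinant is a superkey — BCNF.
{A, B, C, E, F, G}: every determinant is a superkey — BCNF.

{A, B, C, E, F, G}; {C, D}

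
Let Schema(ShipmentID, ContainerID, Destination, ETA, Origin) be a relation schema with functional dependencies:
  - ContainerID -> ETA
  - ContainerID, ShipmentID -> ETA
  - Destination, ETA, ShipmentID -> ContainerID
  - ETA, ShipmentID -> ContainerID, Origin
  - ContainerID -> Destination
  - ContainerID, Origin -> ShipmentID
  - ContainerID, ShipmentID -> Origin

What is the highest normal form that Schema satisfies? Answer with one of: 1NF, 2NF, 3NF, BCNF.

1NF

Candidate keys: {ContainerID, Origin}, {ContainerID, ShipmentID}, {ETA, ShipmentID}. Prime attributes: {ContainerID, ETA, Origin, ShipmentID}.
ContainerID -> ETA: {ContainerID}⁺ = {ContainerID, Destination, ETA}, which is not all of the attributes, so the left side is not a superkey — BCNF is violated.
ContainerID -> Destination has non-prime {Destination} on the right and a non-superkey on the left, so 3NF fails.
{ContainerID} is a proper subset of the key {ContainerID, Origin}, and {ContainerID}⁺ contains the non-prime attribute {Destination} — a partial dependency, so 2NF is violated.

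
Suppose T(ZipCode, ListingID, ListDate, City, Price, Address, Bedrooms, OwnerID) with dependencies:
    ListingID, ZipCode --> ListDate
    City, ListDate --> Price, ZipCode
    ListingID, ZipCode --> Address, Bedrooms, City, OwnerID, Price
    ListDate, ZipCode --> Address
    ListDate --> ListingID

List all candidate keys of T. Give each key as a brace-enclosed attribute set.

{City, ListDate}, {ListDate, ZipCode}, {ListingID, ZipCode}

{City, ListDate}⁺ = {Address, Bedrooms, City, ListDate, ListingID, OwnerID, Price, ZipCode}, which is every attribute, so {City, ListDate} is a candidate key.
{ListDate, ZipCode}⁺ = {Address, Bedrooms, City, ListDate, ListingID, OwnerID, Price, ZipCode}, which is every attribute, so {ListDate, ZipCode} is a candidate key.
{ListingID, ZipCode}⁺ = {Address, Bedrooms, City, ListDate, ListingID, OwnerID, Price, ZipCode}, which is every attribute, so {ListingID, ZipCode} is a candidate key.
No proper subset of any of these is a key, and no other minimal superkey exists.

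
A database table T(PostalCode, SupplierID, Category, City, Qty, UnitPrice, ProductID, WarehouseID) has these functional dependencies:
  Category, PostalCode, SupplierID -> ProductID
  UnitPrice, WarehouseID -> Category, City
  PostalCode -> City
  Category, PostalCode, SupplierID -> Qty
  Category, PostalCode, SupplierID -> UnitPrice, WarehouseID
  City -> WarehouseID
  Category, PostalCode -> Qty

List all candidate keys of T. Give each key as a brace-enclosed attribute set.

{Category, PostalCode, SupplierID}, {PostalCode, SupplierID, UnitPrice}

No FD produces {PostalCode, SupplierID}, so they must be in every candidate key.
{Category, PostalCode, SupplierID}⁺ = {Category, City, PostalCode, ProductID, Qty, SupplierID, UnitPrice, WarehouseID}, which is every attribute, so {Category, PostalCode, SupplierID} is a candidate key.
{PostalCode, SupplierID, UnitPrice}⁺ = {Category, City, PostalCode, ProductID, Qty, SupplierID, UnitPrice, WarehouseID}, which is every attribute, so {PostalCode, SupplierID, UnitPrice} is a candidate key.
Any other superkey properly contains one of these, so there are no further candidate keys.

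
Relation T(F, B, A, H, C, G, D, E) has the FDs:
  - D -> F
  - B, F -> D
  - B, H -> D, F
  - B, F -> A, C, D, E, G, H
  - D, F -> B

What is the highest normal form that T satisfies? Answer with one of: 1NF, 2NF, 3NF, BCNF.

BCNF

Candidate keys: {B, F}, {B, H}, {D}. Prime attributes: {B, D, F, H}.
Every FD has a superkey on the left, so the relation is in BCNF.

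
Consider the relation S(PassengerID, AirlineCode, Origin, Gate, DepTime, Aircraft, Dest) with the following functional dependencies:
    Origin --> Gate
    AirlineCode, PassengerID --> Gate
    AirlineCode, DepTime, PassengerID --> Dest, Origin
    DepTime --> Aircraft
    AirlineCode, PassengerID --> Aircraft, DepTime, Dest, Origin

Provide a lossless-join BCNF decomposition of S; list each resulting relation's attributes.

{Aircraft, DepTime}; {AirlineCode, DepTime, Dest, Origin, PassengerID}; {Gate, Origin}

Candidate key of the original relation: {AirlineCode, PassengerID}.
In {Aircraft, AirlineCode, DepTime, Dest, Gate, Origin, PassengerID}, {Origin} is not a superkey ({Origin}⁺ restricted to this set is {Gate, Origin}), so split on Origin --> Gate into {Gate, Origin} and {Aircraft, AirlineCode, DepTime, Dest, Origin, PassengerID}.
{Gate, Origin} is in BCNF.
In {Aircraft, AirlineCode, DepTime, Dest, Origin, PassengerID}, {DepTime} is not a superkey ({DepTime}⁺ restricted to this set is {Aircraft, DepTime}), so split on DepTime --> Aircraft into {Aircraft, DepTime} and {AirlineCode, DepTime, Dest, Origin, PassengerID}.
{Aircraft, DepTime} is in BCNF.
{AirlineCode, DepTime, Dest, Origin, PassengerID} is in BCNF.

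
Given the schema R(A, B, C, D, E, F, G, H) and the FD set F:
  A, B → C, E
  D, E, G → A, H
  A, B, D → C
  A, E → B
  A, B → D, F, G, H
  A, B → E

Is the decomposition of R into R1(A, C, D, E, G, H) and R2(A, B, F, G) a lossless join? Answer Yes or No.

The shared attributes are {A, G} and {A, G}⁺ = {A, G}.
R1 ⊄ {A, G} and R2 ⊄ {A, G}, so the split is lossy.

No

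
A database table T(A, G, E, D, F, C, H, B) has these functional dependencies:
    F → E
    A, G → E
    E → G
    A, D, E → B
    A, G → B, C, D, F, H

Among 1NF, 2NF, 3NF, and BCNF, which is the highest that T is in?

3NF

Candidate keys: {A, E}, {A, F}, {A, G}. Prime attributes: {A, E, F, G}.
F → E breaks BCNF: {F}⁺ = {E, F, G}, so {F} is not a superkey.
But every attribute on its right side ({E}) is prime, and the same holds for every other non-superkey FD, so 3NF still holds.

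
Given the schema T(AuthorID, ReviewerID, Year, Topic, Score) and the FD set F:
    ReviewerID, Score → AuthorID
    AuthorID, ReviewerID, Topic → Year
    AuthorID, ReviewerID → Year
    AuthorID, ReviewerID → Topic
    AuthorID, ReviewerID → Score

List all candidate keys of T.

No FD produces {ReviewerID}, so it must be in every candidate key.
Closure of {AuthorID, ReviewerID} is {AuthorID, ReviewerID, Score, Topic, Year}, the whole schema; {AuthorID, ReviewerID} is a candidate key.
Closure of {ReviewerID, Score} is {AuthorID, ReviewerID, Score, Topic, Year}, the whole schema; {ReviewerID, Score} is a candidate key.
These are minimal and exhaustive — every other superkey contains one of them.

{AuthorID, ReviewerID}, {ReviewerID, Score}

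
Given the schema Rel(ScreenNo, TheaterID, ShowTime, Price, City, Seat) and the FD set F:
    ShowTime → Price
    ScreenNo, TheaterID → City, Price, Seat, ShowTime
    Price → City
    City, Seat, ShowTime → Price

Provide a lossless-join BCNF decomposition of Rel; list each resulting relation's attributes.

Candidate key of the original relation: {ScreenNo, TheaterID}.
In {City, Price, ScreenNo, Seat, ShowTime, TheaterID}, {ShowTime} is not a superkey ({ShowTime}⁺ restricted to this set is {City, Price, ShowTime}), so split on ShowTime → City, Price into {City, Price, ShowTime} and {ScreenNo, Seat, ShowTime, TheaterID}.
In {City, Price, ShowTime}, {Price} is not a superkey ({Price}⁺ restricted to this set is {City, Price}), so split on Price → City into {City, Price} and {Price, ShowTime}.
{City, Price} is in BCNF.
{Price, ShowTime} is in BCNF.
{ScreenNo, Seat, ShowTime, TheaterID} is in BCNF.

{City, Price}; {Price, ShowTime}; {ScreenNo, Seat, ShowTime, TheaterID}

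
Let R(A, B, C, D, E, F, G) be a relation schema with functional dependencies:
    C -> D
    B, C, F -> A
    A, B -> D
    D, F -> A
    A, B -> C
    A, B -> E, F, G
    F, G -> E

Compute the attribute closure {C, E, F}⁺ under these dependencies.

Start with {C, E, F}.
C -> D applies; add {D} → now {C, D, E, F}.
D, F -> A applies; add {A} → now {A, C, D, E, F}.
No further FD applies.

{A, C, D, E, F}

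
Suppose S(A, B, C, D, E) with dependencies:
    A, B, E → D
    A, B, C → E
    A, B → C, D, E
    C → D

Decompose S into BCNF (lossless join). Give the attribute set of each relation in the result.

Candidate key of the original relation: {A, B}.
In {A, B, C, D, E}, {C} is not a superkey ({C}⁺ restricted to this set is {C, D}), so split on C → D into {C, D} and {A, B, C, E}.
{C, D} is in BCNF.
{A, B, C, E} is in BCNF.

{A, B, C, E}; {C, D}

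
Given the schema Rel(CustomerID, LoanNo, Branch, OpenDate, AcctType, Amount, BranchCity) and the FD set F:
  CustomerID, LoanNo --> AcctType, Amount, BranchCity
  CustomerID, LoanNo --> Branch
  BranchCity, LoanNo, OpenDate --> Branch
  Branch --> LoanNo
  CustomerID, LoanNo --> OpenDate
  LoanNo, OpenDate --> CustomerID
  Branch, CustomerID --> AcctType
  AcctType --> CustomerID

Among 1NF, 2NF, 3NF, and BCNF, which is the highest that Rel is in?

3NF

Candidate keys: {AcctType, Branch}, {AcctType, LoanNo}, {Branch, CustomerID}, {Branch, OpenDate}, {CustomerID, LoanNo}, {LoanNo, OpenDate}. Prime attributes: {AcctType, Branch, CustomerID, LoanNo, OpenDate}.
For Branch --> LoanNo we have {Branch}⁺ = {Branch, LoanNo}; {Branch} is not a superkey, so BCNF fails.
Since {LoanNo} ⊆ prime attributes and every other non-superkey FD also has a prime right side, the schema is in 3NF.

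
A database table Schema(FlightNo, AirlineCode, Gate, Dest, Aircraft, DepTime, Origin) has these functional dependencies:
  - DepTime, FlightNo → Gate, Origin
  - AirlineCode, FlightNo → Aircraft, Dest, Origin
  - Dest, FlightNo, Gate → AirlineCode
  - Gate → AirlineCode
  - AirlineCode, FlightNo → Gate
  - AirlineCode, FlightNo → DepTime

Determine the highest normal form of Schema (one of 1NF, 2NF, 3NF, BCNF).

3NF

Candidate keys: {AirlineCode, FlightNo}, {DepTime, FlightNo}, {FlightNo, Gate}. Prime attributes: {AirlineCode, DepTime, FlightNo, Gate}.
For Gate → AirlineCode we have {Gate}⁺ = {AirlineCode, Gate}; {Gate} is not a superkey, so BCNF fails.
Since {AirlineCode} ⊆ prime attributes and every other non-superkey FD also has a prime right side, the schema is in 3NF.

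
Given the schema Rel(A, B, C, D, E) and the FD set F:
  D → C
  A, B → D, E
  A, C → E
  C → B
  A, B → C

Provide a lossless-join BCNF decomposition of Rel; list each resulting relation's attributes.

{A, D, E}; {B, C}; {C, D}

Candidate keys of the original relation: {A, B}, {A, C}, {A, D}.
{A, B, C, D, E}: {D} determines {B, C, D} here but is not a superkey — split on D → B, C, giving {B, C, D} and {A, D, E}.
{B, C, D}: {C} determines {B, C} here but is not a superkey — split on C → B, giving {B, C} and {C, D}.
{B, C} is in BCNF.
{C, D} is in BCNF.
{A, D, E} is in BCNF.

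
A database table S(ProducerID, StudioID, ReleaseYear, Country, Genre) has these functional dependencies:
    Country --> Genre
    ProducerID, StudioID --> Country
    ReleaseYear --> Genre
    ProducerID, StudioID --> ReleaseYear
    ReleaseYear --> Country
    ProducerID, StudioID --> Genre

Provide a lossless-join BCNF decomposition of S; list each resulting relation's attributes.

{Country, Genre}; {Country, ReleaseYear}; {ProducerID, ReleaseYear, StudioID}

Candidate key of the original relation: {ProducerID, StudioID}.
{Country, Genre, ProducerID, ReleaseYear, StudioID}: {Country} determines {Country, Genre} here but is not a superkey — split on Country --> Genre, giving {Country, Genre} and {Country, ProducerID, ReleaseYear, StudioID}.
{Country, Genre}: every determinant is a superkey — BCNF.
{Country, ProducerID, ReleaseYear, StudioID}: {ReleaseYear} determines {Country, ReleaseYear} here but is not a superkey — split on ReleaseYear --> Country, giving {Country, ReleaseYear} and {ProducerID, ReleaseYear, StudioID}.
{Country, ReleaseYear}: every determinant is a superkey — BCNF.
{ProducerID, ReleaseYear, StudioID}: every determinant is a superkey — BCNF.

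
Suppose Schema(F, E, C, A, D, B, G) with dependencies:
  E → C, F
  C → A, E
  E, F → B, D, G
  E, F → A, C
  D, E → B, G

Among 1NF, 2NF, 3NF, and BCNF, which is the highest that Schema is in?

Candidate keys: {C}, {E}. Prime attributes: {C, E}.
Each dependency's left side is a superkey — BCNF holds.

BCNF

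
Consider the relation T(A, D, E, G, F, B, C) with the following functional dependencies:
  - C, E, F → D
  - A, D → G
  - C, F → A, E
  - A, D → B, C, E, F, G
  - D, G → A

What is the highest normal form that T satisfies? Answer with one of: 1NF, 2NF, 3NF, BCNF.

Candidate keys: {A, D}, {C, F}, {D, G}. Prime attributes: {A, C, D, F, G}.
Each dependency's left side is a superkey — BCNF holds.

BCNF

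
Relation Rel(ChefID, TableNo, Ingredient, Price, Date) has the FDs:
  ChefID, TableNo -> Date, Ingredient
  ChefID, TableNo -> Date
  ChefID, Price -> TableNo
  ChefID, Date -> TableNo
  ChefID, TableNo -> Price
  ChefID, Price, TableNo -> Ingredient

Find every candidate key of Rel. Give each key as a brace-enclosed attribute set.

{ChefID, Date}, {ChefID, Price}, {ChefID, TableNo}

No FD produces {ChefID}, so it must be in every candidate key.
Closure of {ChefID, Date} is {ChefID, Date, Ingredient, Price, TableNo}, the whole schema; {ChefID, Date} is a candidate key.
Closure of {ChefID, Price} is {ChefID, Date, Ingredient, Price, TableNo}, the whole schema; {ChefID, Price} is a candidate key.
Closure of {ChefID, TableNo} is {ChefID, Date, Ingredient, Price, TableNo}, the whole schema; {ChefID, TableNo} is a candidate key.
These are minimal and exhaustive — every other superkey contains one of them.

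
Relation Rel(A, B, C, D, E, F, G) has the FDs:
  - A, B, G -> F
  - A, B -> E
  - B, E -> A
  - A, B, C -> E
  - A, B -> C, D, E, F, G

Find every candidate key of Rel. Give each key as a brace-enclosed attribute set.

{A, B}, {B, E}

Attributes never on any right-hand side: {B} — every candidate key must contain it.
{A, B} is a candidate key since {A, B}⁺ = {A, B, C, D, E, F, G} covers every attribute.
{B, E} is a candidate key since {B, E}⁺ = {A, B, C, D, E, F, G} covers every attribute.
No proper subset of any of these is a key, and no other minimal superkey exists.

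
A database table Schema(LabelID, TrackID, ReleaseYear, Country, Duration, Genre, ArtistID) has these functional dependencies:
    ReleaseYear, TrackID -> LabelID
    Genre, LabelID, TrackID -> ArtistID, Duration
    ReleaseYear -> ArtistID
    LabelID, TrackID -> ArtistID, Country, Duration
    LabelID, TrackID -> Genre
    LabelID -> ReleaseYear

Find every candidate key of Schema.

{LabelID, TrackID}, {ReleaseYear, TrackID}

Attributes never on any right-hand side: {TrackID} — every candidate key must contain it.
{LabelID, TrackID}⁺ = {ArtistID, Country, Duration, Genre, LabelID, ReleaseYear, TrackID} — all of the relation — so {LabelID, TrackID} is a candidate key.
{ReleaseYear, TrackID}⁺ = {ArtistID, Country, Duration, Genre, LabelID, ReleaseYear, TrackID} — all of the relation — so {ReleaseYear, TrackID} is a candidate key.
No proper subset of any of these is a key, and no other minimal superkey exists.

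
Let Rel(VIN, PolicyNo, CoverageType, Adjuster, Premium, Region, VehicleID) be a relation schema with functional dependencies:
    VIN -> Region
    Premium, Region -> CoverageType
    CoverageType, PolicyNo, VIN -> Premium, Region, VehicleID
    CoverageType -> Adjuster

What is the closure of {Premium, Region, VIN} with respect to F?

{Adjuster, CoverageType, Premium, Region, VIN}

Start with {Premium, Region, VIN}.
Premium, Region -> CoverageType applies; add {CoverageType} → now {CoverageType, Premium, Region, VIN}.
CoverageType -> Adjuster applies; add {Adjuster} → now {Adjuster, CoverageType, Premium, Region, VIN}.
No further FD applies.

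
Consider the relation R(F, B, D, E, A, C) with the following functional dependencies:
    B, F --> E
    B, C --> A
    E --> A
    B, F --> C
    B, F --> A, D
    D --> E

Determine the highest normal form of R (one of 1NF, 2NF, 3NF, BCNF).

2NF

Candidate key: {B, F}. Prime attributes: {B, F}.
B, C --> A breaks BCNF: {B, C}⁺ = {A, B, C}, so {B, C} is not a superkey.
Because {A} is non-prime and the left side of B, C --> A is not a superkey, the relation is not in 3NF.
Checking every proper subset of each key, none determines a non-prime attribute — 2NF is satisfied.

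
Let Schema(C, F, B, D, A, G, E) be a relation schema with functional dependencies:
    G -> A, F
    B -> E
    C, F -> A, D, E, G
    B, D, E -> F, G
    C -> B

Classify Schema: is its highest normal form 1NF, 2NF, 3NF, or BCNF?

Candidate keys: {C, D}, {C, F}, {C, G}. Prime attributes: {C, D, F, G}.
G -> A, F: {G}⁺ = {A, F, G}, which is not all of the attributes, so the left side is not a superkey — BCNF is violated.
G -> A, F determines the non-prime attribute {A} from a non-superkey — 3NF is violated.
Since {C} ⊂ {C, D} and {C}⁺ ⊇ {B, E} with {B, E} non-prime, there is a partial dependency; 2NF fails.

1NF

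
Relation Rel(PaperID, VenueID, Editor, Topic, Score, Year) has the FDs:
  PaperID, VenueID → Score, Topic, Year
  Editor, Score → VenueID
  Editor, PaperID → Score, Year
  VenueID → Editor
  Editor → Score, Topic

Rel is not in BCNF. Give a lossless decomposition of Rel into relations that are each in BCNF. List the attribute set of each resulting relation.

Candidate keys of the original relation: {Editor, PaperID}, {PaperID, VenueID}.
Within {Editor, PaperID, Score, Topic, VenueID, Year}: {Editor, Score}⁺ ∩ {Editor, PaperID, Score, Topic, VenueID, Year} = {Editor, Score, Topic, VenueID}, not the whole set, so Editor, Score → Topic, VenueID violates BCNF; decompose into {Editor, Score, Topic, VenueID} and {Editor, PaperID, Score, Year}.
{Editor, Score, Topic, VenueID} is in BCNF.
Within {Editor, PaperID, Score, Year}: {Editor}⁺ ∩ {Editor, PaperID, Score, Year} = {Editor, Score}, not the whole set, so Editor → Score violates BCNF; decompose into {Editor, Score} and {Editor, PaperID, Year}.
{Editor, Score} is in BCNF.
{Editor, PaperID, Year} is in BCNF.

{Editor, PaperID, Year}; {Editor, Score, Topic, VenueID}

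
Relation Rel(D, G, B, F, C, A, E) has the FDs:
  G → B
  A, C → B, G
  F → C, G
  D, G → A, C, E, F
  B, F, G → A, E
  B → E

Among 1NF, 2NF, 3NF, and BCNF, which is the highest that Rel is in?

Candidate keys: {A, C, D}, {D, F}, {D, G}. Prime attributes: {A, C, D, F, G}.
G → B breaks BCNF: {G}⁺ = {B, E, G}, so {G} is not a superkey.
Because {B} is non-prime and the left side of G → B is not a superkey, the relation is not in 3NF.
The proper key subset {F} of {D, F} determines non-prime {B, E}, so the relation is not even in 2NF.

1NF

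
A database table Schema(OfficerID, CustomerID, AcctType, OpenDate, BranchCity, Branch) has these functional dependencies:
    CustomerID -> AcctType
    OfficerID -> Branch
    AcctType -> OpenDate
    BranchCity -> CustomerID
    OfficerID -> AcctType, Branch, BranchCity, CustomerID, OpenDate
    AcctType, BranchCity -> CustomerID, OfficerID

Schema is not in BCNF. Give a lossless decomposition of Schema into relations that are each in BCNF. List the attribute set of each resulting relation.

Candidate keys of the original relation: {BranchCity}, {OfficerID}.
In {AcctType, Branch, BranchCity, CustomerID, OfficerID, OpenDate}, {CustomerID} is not a superkey ({CustomerID}⁺ restricted to this set is {AcctType, CustomerID, OpenDate}), so split on CustomerID -> AcctType, OpenDate into {AcctType, CustomerID, OpenDate} and {Branch, BranchCity, CustomerID, OfficerID}.
In {AcctType, CustomerID, OpenDate}, {AcctType} is not a superkey ({AcctType}⁺ restricted to this set is {AcctType, OpenDate}), so split on AcctType -> OpenDate into {AcctType, OpenDate} and {AcctType, CustomerID}.
{AcctType, OpenDate} has no BCNF violation.
{AcctType, CustomerID} has no BCNF violation.
{Branch, BranchCity, CustomerID, OfficerID} has no BCNF violation.

{AcctType, CustomerID}; {AcctType, OpenDate}; {Branch, BranchCity, CustomerID, OfficerID}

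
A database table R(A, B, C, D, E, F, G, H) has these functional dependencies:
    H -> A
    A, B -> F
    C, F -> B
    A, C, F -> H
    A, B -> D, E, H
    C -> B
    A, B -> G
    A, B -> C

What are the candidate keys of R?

{A, B} is a candidate key since {A, B}⁺ = {A, B, C, D, E, F, G, H} covers every attribute.
{A, C} is a candidate key since {A, C}⁺ = {A, B, C, D, E, F, G, H} covers every attribute.
{B, H} is a candidate key since {B, H}⁺ = {A, B, C, D, E, F, G, H} covers every attribute.
{C, H} is a candidate key since {C, H}⁺ = {A, B, C, D, E, F, G, H} covers every attribute.
No proper subset of any of these is a key, and no other minimal superkey exists.

{A, B}, {A, C}, {B, H}, {C, H}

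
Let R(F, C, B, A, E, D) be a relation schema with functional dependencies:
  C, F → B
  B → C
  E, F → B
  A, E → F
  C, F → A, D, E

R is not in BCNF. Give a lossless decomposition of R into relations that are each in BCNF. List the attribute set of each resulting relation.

Candidate keys of the original relation: {A, E}, {B, F}, {C, F}, {E, F}.
Within {A, B, C, D, E, F}: {B}⁺ ∩ {A, B, C, D, E, F} = {B, C}, not the whole set, so B → C violates BCNF; decompose into {B, C} and {A, B, D, E, F}.
{B, C} is in BCNF.
{A, B, D, E, F} is in BCNF.

{A, B, D, E, F}; {B, C}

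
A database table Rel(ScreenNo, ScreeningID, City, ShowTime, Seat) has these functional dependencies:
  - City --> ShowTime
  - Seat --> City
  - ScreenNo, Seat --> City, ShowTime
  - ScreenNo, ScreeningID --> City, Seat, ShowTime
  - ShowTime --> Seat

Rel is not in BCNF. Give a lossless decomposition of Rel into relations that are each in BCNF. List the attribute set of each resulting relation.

{City, ScreenNo, ScreeningID}; {City, Seat, ShowTime}

Candidate key of the original relation: {ScreenNo, ScreeningID}.
{City, ScreenNo, ScreeningID, Seat, ShowTime}: {City} determines {City, Seat, ShowTime} here but is not a superkey — split on City --> Seat, ShowTime, giving {City, Seat, ShowTime} and {City, ScreenNo, ScreeningID}.
{City, Seat, ShowTime} is in BCNF.
{City, ScreenNo, ScreeningID} is in BCNF.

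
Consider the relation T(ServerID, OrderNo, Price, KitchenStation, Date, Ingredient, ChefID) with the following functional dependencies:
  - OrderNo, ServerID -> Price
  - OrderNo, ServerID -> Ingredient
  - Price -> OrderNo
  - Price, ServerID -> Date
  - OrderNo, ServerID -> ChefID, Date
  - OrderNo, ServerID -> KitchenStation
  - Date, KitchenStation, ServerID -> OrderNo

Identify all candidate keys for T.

{ServerID} never appears on the right of any FD, so every key must include it.
{OrderNo, ServerID} is a candidate key since {OrderNo, ServerID}⁺ = {ChefID, Date, Ingredient, KitchenStation, OrderNo, Price, ServerID} covers every attribute.
{Price, ServerID} is a candidate key since {Price, ServerID}⁺ = {ChefID, Date, Ingredient, KitchenStation, OrderNo, Price, ServerID} covers every attribute.
{Date, KitchenStation, ServerID} is a candidate key since {Date, KitchenStation, ServerID}⁺ = {ChefID, Date, Ingredient, KitchenStation, OrderNo, Price, ServerID} covers every attribute.
These are minimal and exhaustive — every other superkey contains one of them.

{Date, KitchenStation, ServerID}, {OrderNo, ServerID}, {Price, ServerID}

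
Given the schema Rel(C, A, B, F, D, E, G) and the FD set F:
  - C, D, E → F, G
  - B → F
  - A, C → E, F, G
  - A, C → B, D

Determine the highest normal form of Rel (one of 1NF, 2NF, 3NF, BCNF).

Candidate key: {A, C}. Prime attributes: {A, C}.
C, D, E → F, G breaks BCNF: {C, D, E}⁺ = {C, D, E, F, G}, so {C, D, E} is not a superkey.
C, D, E → F, G determines the non-prime attributes {F, G} from a non-superkey — 3NF is violated.
No non-prime attribute depends on a proper subset of any candidate key, so 2NF holds.

2NF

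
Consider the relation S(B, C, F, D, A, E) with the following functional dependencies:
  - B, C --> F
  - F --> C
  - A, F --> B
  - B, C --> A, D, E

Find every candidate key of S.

{A, F}, {B, C}, {B, F}

{A, F}⁺ = {A, B, C, D, E, F} — all of the relation — so {A, F} is a candidate key.
{B, C}⁺ = {A, B, C, D, E, F} — all of the relation — so {B, C} is a candidate key.
{B, F}⁺ = {A, B, C, D, E, F} — all of the relation — so {B, F} is a candidate key.
Any other superkey properly contains one of these, so there are no further candidate keys.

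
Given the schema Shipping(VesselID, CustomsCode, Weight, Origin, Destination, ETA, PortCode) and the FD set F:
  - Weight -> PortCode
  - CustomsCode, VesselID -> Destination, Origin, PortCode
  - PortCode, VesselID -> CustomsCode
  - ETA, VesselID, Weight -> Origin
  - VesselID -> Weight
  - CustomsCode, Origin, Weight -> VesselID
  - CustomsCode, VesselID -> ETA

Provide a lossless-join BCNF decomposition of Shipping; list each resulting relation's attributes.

{CustomsCode, Destination, ETA, Origin, VesselID, Weight}; {PortCode, Weight}

Candidate keys of the original relation: {CustomsCode, Origin, Weight}, {VesselID}.
Within {CustomsCode, Destination, ETA, Origin, PortCode, VesselID, Weight}: {Weight}⁺ ∩ {CustomsCode, Destination, ETA, Origin, PortCode, VesselID, Weight} = {PortCode, Weight}, not the whole set, so Weight -> PortCode violates BCNF; decompose into {PortCode, Weight} and {CustomsCode, Destination, ETA, Origin, VesselID, Weight}.
{PortCode, Weight} is in BCNF.
{CustomsCode, Destination, ETA, Origin, VesselID, Weight} is in BCNF.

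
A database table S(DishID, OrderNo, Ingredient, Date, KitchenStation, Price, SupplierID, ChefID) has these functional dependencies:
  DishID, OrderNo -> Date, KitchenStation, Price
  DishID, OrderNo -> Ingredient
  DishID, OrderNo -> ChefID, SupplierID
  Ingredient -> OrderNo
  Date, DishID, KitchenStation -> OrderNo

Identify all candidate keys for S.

{DishID} never appears on the right of any FD, so every key must include it.
Closure of {DishID, Ingredient} is {ChefID, Date, DishID, Ingredient, KitchenStation, OrderNo, Price, SupplierID}, the whole schema; {DishID, Ingredient} is a candidate key.
Closure of {DishID, OrderNo} is {ChefID, Date, DishID, Ingredient, KitchenStation, OrderNo, Price, SupplierID}, the whole schema; {DishID, OrderNo} is a candidate key.
Closure of {Date, DishID, KitchenStation} is {ChefID, Date, DishID, Ingredient, KitchenStation, OrderNo, Price, SupplierID}, the whole schema; {Date, DishID, KitchenStation} is a candidate key.
Any other superkey properly contains one of these, so there are no further candidate keys.

{Date, DishID, KitchenStation}, {DishID, Ingredient}, {DishID, OrderNo}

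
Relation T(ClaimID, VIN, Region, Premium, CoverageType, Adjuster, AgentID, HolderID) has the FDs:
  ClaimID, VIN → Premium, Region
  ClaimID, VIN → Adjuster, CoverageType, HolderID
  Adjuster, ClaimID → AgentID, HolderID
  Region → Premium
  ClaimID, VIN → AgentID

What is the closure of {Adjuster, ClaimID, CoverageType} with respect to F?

{Adjuster, AgentID, ClaimID, CoverageType, HolderID}

Start with {Adjuster, ClaimID, CoverageType}.
Adjuster, ClaimID → AgentID, HolderID applies; add {AgentID, HolderID} → now {Adjuster, AgentID, ClaimID, CoverageType, HolderID}.
No further FD applies.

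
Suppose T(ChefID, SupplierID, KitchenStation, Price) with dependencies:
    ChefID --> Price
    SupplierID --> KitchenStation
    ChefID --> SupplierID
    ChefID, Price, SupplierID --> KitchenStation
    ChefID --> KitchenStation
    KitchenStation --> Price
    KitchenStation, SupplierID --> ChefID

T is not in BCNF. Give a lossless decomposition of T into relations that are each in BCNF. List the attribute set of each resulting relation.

Candidate keys of the original relation: {ChefID}, {SupplierID}.
Within {ChefID, KitchenStation, Price, SupplierID}: {KitchenStation}⁺ ∩ {ChefID, KitchenStation, Price, SupplierID} = {KitchenStation, Price}, not the whole set, so KitchenStation --> Price violates BCNF; decompose into {KitchenStation, Price} and {ChefID, KitchenStation, SupplierID}.
{KitchenStation, Price} is in BCNF.
{ChefID, KitchenStation, SupplierID} is in BCNF.

{ChefID, KitchenStation, SupplierID}; {KitchenStation, Price}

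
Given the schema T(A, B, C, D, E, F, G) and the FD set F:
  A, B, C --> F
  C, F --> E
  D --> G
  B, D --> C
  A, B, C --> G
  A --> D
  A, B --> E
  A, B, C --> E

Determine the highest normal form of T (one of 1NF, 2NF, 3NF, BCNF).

Candidate key: {A, B}. Prime attributes: {A, B}.
C, F --> E breaks BCNF: {C, F}⁺ = {C, E, F}, so {C, F} is not a superkey.
C, F --> E determines the non-prime attribute {E} from a non-superkey — 3NF is violated.
{A} is a proper subset of the key {A, B}, and {A}⁺ contains the non-prime attributes {D, G} — a partial dependency, so 2NF is violated.

1NF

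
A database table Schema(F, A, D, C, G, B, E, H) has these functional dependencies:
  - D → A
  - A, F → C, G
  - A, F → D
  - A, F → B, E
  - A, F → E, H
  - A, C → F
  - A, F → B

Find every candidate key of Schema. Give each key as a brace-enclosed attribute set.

{A, C}⁺ = {A, B, C, D, E, F, G, H} — all of the relation — so {A, C} is a candidate key.
{A, F}⁺ = {A, B, C, D, E, F, G, H} — all of the relation — so {A, F} is a candidate key.
{C, D}⁺ = {A, B, C, D, E, F, G, H} — all of the relation — so {C, D} is a candidate key.
{D, F}⁺ = {A, B, C, D, E, F, G, H} — all of the relation — so {D, F} is a candidate key.
Any other superkey properly contains one of these, so there are no further candidate keys.

{A, C}, {A, F}, {C, D}, {D, F}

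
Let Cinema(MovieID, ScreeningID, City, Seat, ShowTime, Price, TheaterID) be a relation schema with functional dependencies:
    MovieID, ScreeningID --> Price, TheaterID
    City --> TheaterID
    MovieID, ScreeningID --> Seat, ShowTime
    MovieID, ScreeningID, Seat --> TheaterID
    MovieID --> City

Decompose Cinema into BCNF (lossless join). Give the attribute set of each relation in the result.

Candidate key of the original relation: {MovieID, ScreeningID}.
{City, MovieID, Price, ScreeningID, Seat, ShowTime, TheaterID}: {City} determines {City, TheaterID} here but is not a superkey — split on City --> TheaterID, giving {City, TheaterID} and {City, MovieID, Price, ScreeningID, Seat, ShowTime}.
{City, TheaterID}: every determinant is a superkey — BCNF.
{City, MovieID, Price, ScreeningID, Seat, ShowTime}: {MovieID} determines {City, MovieID} here but is not a superkey — split on MovieID --> City, giving {City, MovieID} and {MovieID, Price, ScreeningID, Seat, ShowTime}.
{City, MovieID}: every determinant is a superkey — BCNF.
{MovieID, Price, ScreeningID, Seat, ShowTime}: every determinant is a superkey — BCNF.

{City, MovieID}; {City, TheaterID}; {MovieID, Price, ScreeningID, Seat, ShowTime}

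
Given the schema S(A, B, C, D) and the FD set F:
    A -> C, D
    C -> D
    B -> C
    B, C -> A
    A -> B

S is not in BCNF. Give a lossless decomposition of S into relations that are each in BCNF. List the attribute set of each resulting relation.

{A, B, C}; {C, D}

Candidate keys of the original relation: {A}, {B}.
In {A, B, C, D}, {C} is not a superkey ({C}⁺ restricted to this set is {C, D}), so split on C -> D into {C, D} and {A, B, C}.
{C, D} has no BCNF violation.
{A, B, C} has no BCNF violation.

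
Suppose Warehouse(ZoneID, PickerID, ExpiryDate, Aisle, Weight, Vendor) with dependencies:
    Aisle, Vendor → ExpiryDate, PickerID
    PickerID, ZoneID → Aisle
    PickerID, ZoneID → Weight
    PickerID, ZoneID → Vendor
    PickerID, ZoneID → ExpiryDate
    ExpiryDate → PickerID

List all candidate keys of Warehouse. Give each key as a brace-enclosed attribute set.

{Aisle, Vendor, ZoneID}, {ExpiryDate, ZoneID}, {PickerID, ZoneID}

No FD produces {ZoneID}, so it must be in every candidate key.
{ExpiryDate, ZoneID} is a candidate key since {ExpiryDate, ZoneID}⁺ = {Aisle, ExpiryDate, PickerID, Vendor, Weight, ZoneID} covers every attribute.
{PickerID, ZoneID} is a candidate key since {PickerID, ZoneID}⁺ = {Aisle, ExpiryDate, PickerID, Vendor, Weight, ZoneID} covers every attribute.
{Aisle, Vendor, ZoneID} is a candidate key since {Aisle, Vendor, ZoneID}⁺ = {Aisle, ExpiryDate, PickerID, Vendor, Weight, ZoneID} covers every attribute.
No proper subset of any of these is a key, and no other minimal superkey exists.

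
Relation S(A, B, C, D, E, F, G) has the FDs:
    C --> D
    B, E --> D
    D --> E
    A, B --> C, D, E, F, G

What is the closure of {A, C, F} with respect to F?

Start with {A, C, F}.
C --> D applies; add {D} → now {A, C, D, F}.
D --> E applies; add {E} → now {A, C, D, E, F}.
No further FD applies.

{A, C, D, E, F}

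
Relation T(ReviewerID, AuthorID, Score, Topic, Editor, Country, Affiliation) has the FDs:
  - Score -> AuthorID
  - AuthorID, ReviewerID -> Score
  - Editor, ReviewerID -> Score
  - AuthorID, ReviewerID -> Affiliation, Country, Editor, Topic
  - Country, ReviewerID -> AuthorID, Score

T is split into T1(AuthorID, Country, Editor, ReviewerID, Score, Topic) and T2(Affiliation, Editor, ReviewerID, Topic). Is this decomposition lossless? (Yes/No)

T1 ∩ T2 = {Editor, ReviewerID, Topic}; its closure under F is {Affiliation, AuthorID, Country, Editor, ReviewerID, Score, Topic}.
This includes all of T1, so the common attributes are a superkey of T1 — the join is lossless.

Yes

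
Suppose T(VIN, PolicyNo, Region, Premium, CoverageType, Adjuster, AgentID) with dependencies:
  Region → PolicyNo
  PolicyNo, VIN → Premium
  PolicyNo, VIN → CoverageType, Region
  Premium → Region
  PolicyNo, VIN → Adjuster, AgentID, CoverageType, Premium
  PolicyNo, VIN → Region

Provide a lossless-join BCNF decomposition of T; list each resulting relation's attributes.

{Adjuster, AgentID, CoverageType, Premium, VIN}; {PolicyNo, Region}; {Premium, Region}

Candidate keys of the original relation: {PolicyNo, VIN}, {Premium, VIN}, {Region, VIN}.
{Adjuster, AgentID, CoverageType, PolicyNo, Premium, Region, VIN}: {Region} determines {PolicyNo, Region} here but is not a superkey — split on Region → PolicyNo, giving {PolicyNo, Region} and {Adjuster, AgentID, CoverageType, Premium, Region, VIN}.
{PolicyNo, Region} has no BCNF violation.
{Adjuster, AgentID, CoverageType, Premium, Region, VIN}: {Premium} determines {Premium, Region} here but is not a superkey — split on Premium → Region, giving {Premium, Region} and {Adjuster, AgentID, CoverageType, Premium, VIN}.
{Premium, Region} has no BCNF violation.
{Adjuster, AgentID, CoverageType, Premium, VIN} has no BCNF violation.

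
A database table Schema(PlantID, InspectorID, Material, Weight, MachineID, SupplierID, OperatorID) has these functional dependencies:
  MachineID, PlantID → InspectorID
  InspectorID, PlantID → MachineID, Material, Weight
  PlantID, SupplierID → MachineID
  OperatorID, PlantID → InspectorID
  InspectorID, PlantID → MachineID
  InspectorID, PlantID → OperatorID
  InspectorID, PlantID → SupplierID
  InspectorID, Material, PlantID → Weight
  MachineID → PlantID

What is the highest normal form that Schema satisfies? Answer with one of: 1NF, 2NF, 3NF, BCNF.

BCNF

Candidate keys: {InspectorID, PlantID}, {MachineID}, {OperatorID, PlantID}, {PlantID, SupplierID}. Prime attributes: {InspectorID, MachineID, OperatorID, PlantID, SupplierID}.
The left-hand side of every FD is a superkey, so BCNF is satisfied.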